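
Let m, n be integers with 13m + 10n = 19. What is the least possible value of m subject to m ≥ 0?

3

gcd(13, 10) = 1.
1 divides 19, so solutions exist.
By Bézout, 13×(-3) + 10×(4) = 1.
Scale by 19/1 = 19: (m₀, n₀) = (-57, 76).
General solution: m = -57 + 10t, n = 76 - 13t for integer t.
m ≥ 0: smallest is -57 mod 10 = 3 (at t = 6), with n = -2.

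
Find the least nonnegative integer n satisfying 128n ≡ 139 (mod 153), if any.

74

gcd(153, 128) = 1.
1 divides 139, so solutions exist.
By Bézout, 128·(-49) + 153·(41) = 1.
So 128·(-49) ≡ 1 (mod 153); multiply by 139: n ≡ -6811 (mod 153).
Smallest nonnegative: n = -6811 mod 153 = 74.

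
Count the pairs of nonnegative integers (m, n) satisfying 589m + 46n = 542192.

20

gcd(589, 46):
  589 = 12*46 + 37
  46 = 1*37 + 9
  37 = 4*9 + 1
  9 = 9*1
so gcd(589, 46) = 1.
Back-substitute for Bézout coefficients:
  1 = 37 - 4*9
  ... = 589*(5) + 46*(-64)
Scale by 542192: one solution is (2710960, -34700288). Reduce m mod 46: (42, 11249).
General: m = 42 + 46t, n = 11249 - 589t.
m ≥ 0 ⇒ t ≥ 0; n ≥ 0 ⇒ t ≤ 19. So t ∈ [0, 19]: 20 solutions.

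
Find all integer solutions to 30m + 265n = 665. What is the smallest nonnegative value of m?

31

gcd(265, 30):
  265 = 8×30 + 25
  30 = 1×25 + 5
  25 = 5×5
so gcd(265, 30) = 5.
5 divides 665, so solutions exist.
Back-substitute for Bézout coefficients:
  5 = 30 - 1×25
  ... = 30×(9) + 265×(-1)
Scale by 665/5 = 133: (m₀, n₀) = (1197, -133).
General solution: m = 1197 + 53t, n = -133 - 6t for integer t.
m ≥ 0: smallest is 1197 mod 53 = 31 (at t = -22), with n = -1.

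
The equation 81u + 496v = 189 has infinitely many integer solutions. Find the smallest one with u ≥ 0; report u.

gcd(496, 81):
  496 = 6*81 + 10
  81 = 8*10 + 1
  10 = 10*1
so gcd(496, 81) = 1.
1 divides 189, so solutions exist.
Back-substitute for Bézout coefficients:
  1 = 81 - 8*10
  ... = 81*(49) + 496*(-8)
Scale by 189/1 = 189: (u₀, v₀) = (9261, -1512).
General solution: u = 9261 + 496t, v = -1512 - 81t for integer t.
u ≥ 0: smallest is 9261 mod 496 = 333 (at t = -18), with v = -54.

333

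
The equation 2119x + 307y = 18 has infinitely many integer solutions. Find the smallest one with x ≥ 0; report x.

gcd(2119, 307) = 1  (2119 = 6×307 + 277, 307 = 1×277 + 30, 277 = 9×30 + 7, 30 = 4×7 + 2, 7 = 3×2 + 1, 2 = 2×1).
1 divides 18, so solutions exist.
Back-substituting, 2119×(133) + 307×(-918) = 1.
Scale by 18/1 = 18: (x₀, y₀) = (2394, -16524).
General solution: x = 2394 + 307t, y = -16524 - 2119t for integer t.
x ≥ 0: smallest is 2394 mod 307 = 245 (at t = -7), with y = -1691.

245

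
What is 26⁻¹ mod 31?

6

gcd(31, 26):
  31 = 1·26 + 5
  26 = 5·5 + 1
  5 = 5·1
so gcd(31, 26) = 1.
Back-substitute for Bézout coefficients:
  1 = 26 - 5·5
  ... = 26·(6) + 31·(-5)
So 26·6 ≡ 1 (mod 31), and 6 mod 31 = 6.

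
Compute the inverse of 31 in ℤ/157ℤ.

gcd(157, 31) = 1.
By Bézout, 31*(76) + 157*(-15) = 1.
So 31*76 ≡ 1 (mod 157), and 76 mod 157 = 76.

76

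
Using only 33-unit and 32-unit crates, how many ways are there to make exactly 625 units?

Need nonnegative integers with 33j + 32k = 625.
gcd(33, 32) = 1, and 33·(1) + 32·(-1) = 1.
So (j₀, k₀) = (625, -625); general j = 625 + 32t, k = -625 - 33t.
j ≥ 0 ⇒ t ≥ -19; k ≥ 0 ⇒ t ≤ -19. That's 1 value of t.

1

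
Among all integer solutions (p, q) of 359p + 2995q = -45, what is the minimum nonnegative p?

1610

gcd(2995, 359):
  2995 = 8×359 + 123
  359 = 2×123 + 113
  123 = 1×113 + 10
  113 = 11×10 + 3
  10 = 3×3 + 1
  3 = 3×1
so gcd(2995, 359) = 1.
1 divides -45, so solutions exist.
Back-substitute for Bézout coefficients:
  1 = 10 - 3×3
  ... = 359×(-901) + 2995×(108)
Scale by -45/1 = -45: (p₀, q₀) = (40545, -4860).
General solution: p = 40545 + 2995t, q = -4860 - 359t for integer t.
p ≥ 0: smallest is 40545 mod 2995 = 1610 (at t = -13), with q = -193.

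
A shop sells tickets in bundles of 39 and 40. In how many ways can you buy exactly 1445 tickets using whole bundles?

Need nonnegative integers with 39j + 40k = 1445.
gcd(39, 40) = 1, and 39·(-1) + 40·(1) = 1.
So (j₀, k₀) = (-1445, 1445); general j = -1445 + 40t, k = 1445 - 39t.
j ≥ 0 ⇒ t ≥ 37; k ≥ 0 ⇒ t ≤ 37. That's 1 value of t.

1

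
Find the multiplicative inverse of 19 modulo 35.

24

gcd(35, 19) = 1.
By Bézout, 19*(-11) + 35*(6) = 1.
So 19*-11 ≡ 1 (mod 35), and -11 mod 35 = 24.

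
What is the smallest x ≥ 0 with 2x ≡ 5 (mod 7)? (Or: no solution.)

6

gcd(7, 2):
  7 = 3*2 + 1
  2 = 2*1
so gcd(7, 2) = 1.
1 divides 5, so solutions exist.
Back-substitute for Bézout coefficients:
  1 = 7 - 3*2
  ... = 2*(-3) + 7*(1)
So 2*(-3) ≡ 1 (mod 7); multiply by 5: x ≡ -15 (mod 7).
Smallest nonnegative: x = -15 mod 7 = 6.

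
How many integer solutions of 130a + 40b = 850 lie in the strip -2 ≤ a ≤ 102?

gcd(130, 40):
  130 = 3·40 + 10
  40 = 4·10
so gcd(130, 40) = 10.
Back-substitute for Bézout coefficients:
  10 = 130 - 3·40
  ... = 130·(1) + 40·(-3)
Scale by 85: particular solution (85, -255); reduce a mod 4: (1, 18).
General solution: a = 1 + 4t, b = 18 - 13t for integer t.
-2 ≤ 1 + 4t ≤ 102 gives t ∈ [0, 25], which is 26 values.

26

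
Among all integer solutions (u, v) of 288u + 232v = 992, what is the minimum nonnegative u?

26

gcd(288, 232):
  288 = 1×232 + 56
  232 = 4×56 + 8
  56 = 7×8
so gcd(288, 232) = 8.
8 divides 992, so solutions exist.
Back-substitute for Bézout coefficients:
  8 = 232 - 4×56
  ... = 288×(-4) + 232×(5)
Scale by 992/8 = 124: (u₀, v₀) = (-496, 620).
General solution: u = -496 + 29t, v = 620 - 36t for integer t.
u ≥ 0: smallest is -496 mod 29 = 26 (at t = 18), with v = -28.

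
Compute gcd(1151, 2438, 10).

gcd(2438, 1151) = 1  (2438 = 2×1151 + 136, 1151 = 8×136 + 63, 136 = 2×63 + 10, 63 = 6×10 + 3, 10 = 3×3 + 1, 3 = 3×1).
gcd(1, 10) = 1.

1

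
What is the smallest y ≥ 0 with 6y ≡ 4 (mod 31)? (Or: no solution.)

gcd(31, 6) = 1.
1 divides 4, so solutions exist.
By Bézout, 6*(-5) + 31*(1) = 1.
So 6*(-5) ≡ 1 (mod 31); multiply by 4: y ≡ -20 (mod 31).
Smallest nonnegative: y = -20 mod 31 = 11.

11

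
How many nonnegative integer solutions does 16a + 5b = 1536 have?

20

gcd(16, 5) = 1.
By Bézout, 16*(1) + 5*(-3) = 1.
One solution: (1, 304).
General: a = 1 + 5t, b = 304 - 16t.
a ≥ 0 ⇒ t ≥ 0; b ≥ 0 ⇒ t ≤ 19. So t ∈ [0, 19]: 20 solutions.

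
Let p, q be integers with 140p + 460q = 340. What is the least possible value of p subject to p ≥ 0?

9

gcd(460, 140):
  460 = 3·140 + 40
  140 = 3·40 + 20
  40 = 2·20
so gcd(460, 140) = 20.
20 divides 340, so solutions exist.
Back-substitute for Bézout coefficients:
  20 = 140 - 3·40
  ... = 140·(10) + 460·(-3)
Scale by 340/20 = 17: (p₀, q₀) = (170, -51).
General solution: p = 170 + 23t, q = -51 - 7t for integer t.
p ≥ 0: smallest is 170 mod 23 = 9 (at t = -7), with q = -2.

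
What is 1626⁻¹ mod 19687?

16987

gcd(19687, 1626):
  19687 = 12*1626 + 175
  1626 = 9*175 + 51
  175 = 3*51 + 22
  51 = 2*22 + 7
  22 = 3*7 + 1
  7 = 7*1
so gcd(19687, 1626) = 1.
Back-substitute for Bézout coefficients:
  1 = 22 - 3*7
  ... = 1626*(-2700) + 19687*(223)
So 1626*-2700 ≡ 1 (mod 19687), and -2700 mod 19687 = 16987.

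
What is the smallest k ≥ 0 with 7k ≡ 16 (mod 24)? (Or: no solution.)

gcd(24, 7):
  24 = 3·7 + 3
  7 = 2·3 + 1
  3 = 3·1
so gcd(24, 7) = 1.
1 divides 16, so solutions exist.
Back-substitute for Bézout coefficients:
  1 = 7 - 2·3
  ... = 7·(7) + 24·(-2)
So 7·(7) ≡ 1 (mod 24); multiply by 16: k ≡ 112 (mod 24).
Smallest nonnegative: k = 112 mod 24 = 16.

16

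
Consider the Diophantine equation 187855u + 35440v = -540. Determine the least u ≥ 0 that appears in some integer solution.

6140

gcd(187855, 35440) = 5  (187855 = 5*35440 + 10655, 35440 = 3*10655 + 3475, 10655 = 3*3475 + 230, 3475 = 15*230 + 25, 230 = 9*25 + 5, 25 = 5*5).
5 divides -540, so solutions exist.
Back-substituting, 187855*(1387) + 35440*(-7352) = 5.
Scale by -540/5 = -108: (u₀, v₀) = (-149796, 794016).
General solution: u = -149796 + 7088t, v = 794016 - 37571t for integer t.
u ≥ 0: smallest is -149796 mod 7088 = 6140 (at t = 22), with v = -32546.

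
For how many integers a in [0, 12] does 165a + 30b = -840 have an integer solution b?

7

gcd(165, 30) = 15.
By Bézout, 165*(1) + 30*(-5) = 15.
Particular solution: (0, -28).
General solution: a = 0 + 2t, b = -28 - 11t for integer t.
0 ≤ 0 + 2t ≤ 12 gives t ∈ [0, 6], which is 7 values.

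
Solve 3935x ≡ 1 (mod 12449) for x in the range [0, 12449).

2455

gcd(12449, 3935):
  12449 = 3*3935 + 644
  3935 = 6*644 + 71
  644 = 9*71 + 5
  71 = 14*5 + 1
  5 = 5*1
so gcd(12449, 3935) = 1.
Back-substitute for Bézout coefficients:
  1 = 71 - 14*5
  ... = 3935*(2455) + 12449*(-776)
So 3935*2455 ≡ 1 (mod 12449), and 2455 mod 12449 = 2455.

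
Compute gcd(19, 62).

gcd(62, 19) = 1  (62 = 3×19 + 5, 19 = 3×5 + 4, 5 = 1×4 + 1, 4 = 4×1).

1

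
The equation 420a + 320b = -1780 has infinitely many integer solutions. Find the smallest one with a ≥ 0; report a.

11

gcd(420, 320) = 20  (420 = 1·320 + 100, 320 = 3·100 + 20, 100 = 5·20).
20 divides -1780, so solutions exist.
Back-substituting, 420·(-3) + 320·(4) = 20.
Scale by -1780/20 = -89: (a₀, b₀) = (267, -356).
General solution: a = 267 + 16t, b = -356 - 21t for integer t.
a ≥ 0: smallest is 267 mod 16 = 11 (at t = -16), with b = -20.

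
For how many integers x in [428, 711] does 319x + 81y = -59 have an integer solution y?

gcd(319, 81) = 1.
By Bézout, 319·(16) + 81·(-63) = 1.
Particular solution: (28, -111).
General solution: x = 28 + 81t, y = -111 - 319t for integer t.
428 ≤ 28 + 81t ≤ 711 gives t ∈ [5, 8], which is 4 values.

4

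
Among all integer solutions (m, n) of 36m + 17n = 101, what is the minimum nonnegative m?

gcd(36, 17) = 1  (36 = 2×17 + 2, 17 = 8×2 + 1, 2 = 2×1).
1 divides 101, so solutions exist.
Back-substituting, 36×(-8) + 17×(17) = 1.
Scale by 101/1 = 101: (m₀, n₀) = (-808, 1717).
General solution: m = -808 + 17t, n = 1717 - 36t for integer t.
m ≥ 0: smallest is -808 mod 17 = 8 (at t = 48), with n = -11.

8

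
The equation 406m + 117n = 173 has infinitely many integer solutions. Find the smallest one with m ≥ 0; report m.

gcd(406, 117) = 1  (406 = 3×117 + 55, 117 = 2×55 + 7, 55 = 7×7 + 6, 7 = 1×6 + 1, 6 = 6×1).
1 divides 173, so solutions exist.
Back-substituting, 406×(-17) + 117×(59) = 1.
Scale by 173/1 = 173: (m₀, n₀) = (-2941, 10207).
General solution: m = -2941 + 117t, n = 10207 - 406t for integer t.
m ≥ 0: smallest is -2941 mod 117 = 101 (at t = 26), with n = -349.

101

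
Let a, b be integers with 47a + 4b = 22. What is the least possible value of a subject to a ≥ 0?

2

gcd(47, 4) = 1.
1 divides 22, so solutions exist.
By Bézout, 47·(-1) + 4·(12) = 1.
Scale by 22/1 = 22: (a₀, b₀) = (-22, 264).
General solution: a = -22 + 4t, b = 264 - 47t for integer t.
a ≥ 0: smallest is -22 mod 4 = 2 (at t = 6), with b = -18.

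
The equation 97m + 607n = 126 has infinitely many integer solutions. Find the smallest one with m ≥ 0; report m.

164

gcd(607, 97) = 1.
1 divides 126, so solutions exist.
By Bézout, 97×(194) + 607×(-31) = 1.
Scale by 126/1 = 126: (m₀, n₀) = (24444, -3906).
General solution: m = 24444 + 607t, n = -3906 - 97t for integer t.
m ≥ 0: smallest is 24444 mod 607 = 164 (at t = -40), with n = -26.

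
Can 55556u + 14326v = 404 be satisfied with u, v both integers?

gcd(55556, 14326) = 38  (55556 = 3×14326 + 12578, 14326 = 1×12578 + 1748, 12578 = 7×1748 + 342, 1748 = 5×342 + 38, 342 = 9×38).
38 does not divide 404 (remainder 24), so no integer solutions.

no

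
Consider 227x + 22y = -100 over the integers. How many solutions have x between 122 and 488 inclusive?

17

gcd(227, 22) = 1  (227 = 10·22 + 7, 22 = 3·7 + 1, 7 = 7·1).
Back-substituting, 227·(-3) + 22·(31) = 1.
Scale by -100: particular solution (300, -3100); reduce x mod 22: (14, -149).
General solution: x = 14 + 22t, y = -149 - 227t for integer t.
122 ≤ 14 + 22t ≤ 488 gives t ∈ [5, 21], which is 17 values.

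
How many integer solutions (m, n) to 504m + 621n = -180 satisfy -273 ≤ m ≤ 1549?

gcd(621, 504) = 9  (621 = 1×504 + 117, 504 = 4×117 + 36, 117 = 3×36 + 9, 36 = 4×9).
Back-substituting, 504×(-16) + 621×(13) = 9.
Scale by -20: particular solution (320, -260); reduce m mod 69: (44, -36).
General solution: m = 44 + 69t, n = -36 - 56t for integer t.
-273 ≤ 44 + 69t ≤ 1549 gives t ∈ [-4, 21], which is 26 values.

26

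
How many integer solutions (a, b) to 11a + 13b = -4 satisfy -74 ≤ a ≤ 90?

12

gcd(13, 11) = 1.
By Bézout, 11×(6) + 13×(-5) = 1.
Particular solution: (2, -2).
General solution: a = 2 + 13t, b = -2 - 11t for integer t.
-74 ≤ 2 + 13t ≤ 90 gives t ∈ [-5, 6], which is 12 values.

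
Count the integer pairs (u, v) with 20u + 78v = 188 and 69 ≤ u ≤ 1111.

gcd(78, 20) = 2  (78 = 3×20 + 18, 20 = 1×18 + 2, 18 = 9×2).
Back-substituting, 20×(4) + 78×(-1) = 2.
Scale by 94: particular solution (376, -94); reduce u mod 39: (25, -4).
General solution: u = 25 + 39t, v = -4 - 10t for integer t.
69 ≤ 25 + 39t ≤ 1111 gives t ∈ [2, 27], which is 26 values.

26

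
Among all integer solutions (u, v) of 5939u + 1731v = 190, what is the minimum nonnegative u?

404

gcd(5939, 1731) = 1.
1 divides 190, so solutions exist.
By Bézout, 5939·(239) + 1731·(-820) = 1.
Scale by 190/1 = 190: (u₀, v₀) = (45410, -155800).
General solution: u = 45410 + 1731t, v = -155800 - 5939t for integer t.
u ≥ 0: smallest is 45410 mod 1731 = 404 (at t = -26), with v = -1386.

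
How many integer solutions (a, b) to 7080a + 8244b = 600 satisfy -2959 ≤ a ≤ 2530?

8

gcd(8244, 7080):
  8244 = 1·7080 + 1164
  7080 = 6·1164 + 96
  1164 = 12·96 + 12
  96 = 8·12
so gcd(8244, 7080) = 12.
Back-substitute for Bézout coefficients:
  12 = 1164 - 12·96
  ... = 7080·(-85) + 8244·(73)
Scale by 50: particular solution (-4250, 3650); reduce a mod 687: (559, -480).
General solution: a = 559 + 687t, b = -480 - 590t for integer t.
-2959 ≤ 559 + 687t ≤ 2530 gives t ∈ [-5, 2], which is 8 values.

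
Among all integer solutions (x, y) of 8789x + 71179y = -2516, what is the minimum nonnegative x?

gcd(71179, 8789) = 17  (71179 = 8*8789 + 867, 8789 = 10*867 + 119, 867 = 7*119 + 34, 119 = 3*34 + 17, 34 = 2*17).
17 divides -2516, so solutions exist.
Back-substituting, 8789*(1806) + 71179*(-223) = 17.
Scale by -2516/17 = -148: (x₀, y₀) = (-267288, 33004).
General solution: x = -267288 + 4187t, y = 33004 - 517t for integer t.
x ≥ 0: smallest is -267288 mod 4187 = 680 (at t = 64), with y = -84.

680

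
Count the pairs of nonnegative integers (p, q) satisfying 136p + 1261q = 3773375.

gcd(1261, 136) = 1  (1261 = 9*136 + 37, 136 = 3*37 + 25, 37 = 1*25 + 12, 25 = 2*12 + 1, 12 = 12*1).
Back-substituting, 136*(102) + 1261*(-11) = 1.
Scale by 3773375: one solution is (384884250, -41507125). Reduce p mod 1261: (569, 2931).
General: p = 569 + 1261t, q = 2931 - 136t.
p ≥ 0 ⇒ t ≥ 0; q ≥ 0 ⇒ t ≤ 21. So t ∈ [0, 21]: 22 solutions.

22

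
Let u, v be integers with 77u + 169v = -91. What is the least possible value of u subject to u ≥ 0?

91

gcd(169, 77):
  169 = 2*77 + 15
  77 = 5*15 + 2
  15 = 7*2 + 1
  2 = 2*1
so gcd(169, 77) = 1.
1 divides -91, so solutions exist.
Back-substitute for Bézout coefficients:
  1 = 15 - 7*2
  ... = 77*(-79) + 169*(36)
Scale by -91/1 = -91: (u₀, v₀) = (7189, -3276).
General solution: u = 7189 + 169t, v = -3276 - 77t for integer t.
u ≥ 0: smallest is 7189 mod 169 = 91 (at t = -42), with v = -42.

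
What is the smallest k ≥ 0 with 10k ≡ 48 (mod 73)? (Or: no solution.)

34

gcd(73, 10) = 1.
1 divides 48, so solutions exist.
By Bézout, 10*(22) + 73*(-3) = 1.
So 10*(22) ≡ 1 (mod 73); multiply by 48: k ≡ 1056 (mod 73).
Smallest nonnegative: k = 1056 mod 73 = 34.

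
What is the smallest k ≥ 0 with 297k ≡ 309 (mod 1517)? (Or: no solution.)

568

gcd(1517, 297):
  1517 = 5×297 + 32
  297 = 9×32 + 9
  32 = 3×9 + 5
  9 = 1×5 + 4
  5 = 1×4 + 1
  4 = 4×1
so gcd(1517, 297) = 1.
1 divides 309, so solutions exist.
Back-substitute for Bézout coefficients:
  1 = 5 - 1×4
  ... = 297×(-332) + 1517×(65)
So 297×(-332) ≡ 1 (mod 1517); multiply by 309: k ≡ -102588 (mod 1517).
Smallest nonnegative: k = -102588 mod 1517 = 568.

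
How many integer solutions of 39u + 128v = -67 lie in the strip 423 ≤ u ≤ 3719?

gcd(128, 39) = 1.
By Bézout, 39×(23) + 128×(-7) = 1.
Particular solution: (123, -38).
General solution: u = 123 + 128t, v = -38 - 39t for integer t.
423 ≤ 123 + 128t ≤ 3719 gives t ∈ [3, 28], which is 26 values.

26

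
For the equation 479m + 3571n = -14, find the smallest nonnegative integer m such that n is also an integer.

1573

gcd(3571, 479) = 1.
1 divides -14, so solutions exist.
By Bézout, 479×(1163) + 3571×(-156) = 1.
Scale by -14/1 = -14: (m₀, n₀) = (-16282, 2184).
General solution: m = -16282 + 3571t, n = 2184 - 479t for integer t.
m ≥ 0: smallest is -16282 mod 3571 = 1573 (at t = 5), with n = -211.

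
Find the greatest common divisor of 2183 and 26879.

gcd(26879, 2183):
  26879 = 12*2183 + 683
  2183 = 3*683 + 134
  683 = 5*134 + 13
  134 = 10*13 + 4
  13 = 3*4 + 1
  4 = 4*1
so gcd(26879, 2183) = 1.

1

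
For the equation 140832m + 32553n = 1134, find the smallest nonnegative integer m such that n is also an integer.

1968

gcd(140832, 32553):
  140832 = 4*32553 + 10620
  32553 = 3*10620 + 693
  10620 = 15*693 + 225
  693 = 3*225 + 18
  225 = 12*18 + 9
  18 = 2*9
so gcd(140832, 32553) = 9.
9 divides 1134, so solutions exist.
Back-substitute for Bézout coefficients:
  9 = 225 - 12*18
  ... = 140832*(1738) + 32553*(-7519)
Scale by 1134/9 = 126: (m₀, n₀) = (218988, -947394).
General solution: m = 218988 + 3617t, n = -947394 - 15648t for integer t.
m ≥ 0: smallest is 218988 mod 3617 = 1968 (at t = -60), with n = -8514.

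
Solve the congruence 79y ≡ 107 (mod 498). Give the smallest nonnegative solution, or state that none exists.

77

gcd(498, 79):
  498 = 6×79 + 24
  79 = 3×24 + 7
  24 = 3×7 + 3
  7 = 2×3 + 1
  3 = 3×1
so gcd(498, 79) = 1.
1 divides 107, so solutions exist.
Back-substitute for Bézout coefficients:
  1 = 7 - 2×3
  ... = 79×(145) + 498×(-23)
So 79×(145) ≡ 1 (mod 498); multiply by 107: y ≡ 15515 (mod 498).
Smallest nonnegative: y = 15515 mod 498 = 77.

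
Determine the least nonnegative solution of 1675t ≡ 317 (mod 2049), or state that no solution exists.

1703

gcd(2049, 1675) = 1.
1 divides 317, so solutions exist.
By Bézout, 1675*(-641) + 2049*(524) = 1.
So 1675*(-641) ≡ 1 (mod 2049); multiply by 317: t ≡ -203197 (mod 2049).
Smallest nonnegative: t = -203197 mod 2049 = 1703.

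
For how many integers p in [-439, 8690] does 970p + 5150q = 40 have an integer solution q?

18

gcd(5150, 970):
  5150 = 5*970 + 300
  970 = 3*300 + 70
  300 = 4*70 + 20
  70 = 3*20 + 10
  20 = 2*10
so gcd(5150, 970) = 10.
Back-substitute for Bézout coefficients:
  10 = 70 - 3*20
  ... = 970*(223) + 5150*(-42)
Scale by 4: particular solution (892, -168); reduce p mod 515: (377, -71).
General solution: p = 377 + 515t, q = -71 - 97t for integer t.
-439 ≤ 377 + 515t ≤ 8690 gives t ∈ [-1, 16], which is 18 values.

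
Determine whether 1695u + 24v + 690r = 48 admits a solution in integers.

gcd(1695, 24):
  1695 = 70*24 + 15
  24 = 1*15 + 9
  15 = 1*9 + 6
  9 = 1*6 + 3
  6 = 2*3
so gcd(1695, 24) = 3.
gcd(3, 690) = 3.
3 divides 48, so integer solutions exist.

yes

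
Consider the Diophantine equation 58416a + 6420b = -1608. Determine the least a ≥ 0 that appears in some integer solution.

482

gcd(58416, 6420) = 12  (58416 = 9·6420 + 636, 6420 = 10·636 + 60, 636 = 10·60 + 36, 60 = 1·36 + 24, 36 = 1·24 + 12, 24 = 2·12).
12 divides -1608, so solutions exist.
Back-substituting, 58416·(212) + 6420·(-1929) = 12.
Scale by -1608/12 = -134: (a₀, b₀) = (-28408, 258486).
General solution: a = -28408 + 535t, b = 258486 - 4868t for integer t.
a ≥ 0: smallest is -28408 mod 535 = 482 (at t = 54), with b = -4386.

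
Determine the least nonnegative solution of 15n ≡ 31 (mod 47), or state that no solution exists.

gcd(47, 15):
  47 = 3·15 + 2
  15 = 7·2 + 1
  2 = 2·1
so gcd(47, 15) = 1.
1 divides 31, so solutions exist.
Back-substitute for Bézout coefficients:
  1 = 15 - 7·2
  ... = 15·(22) + 47·(-7)
So 15·(22) ≡ 1 (mod 47); multiply by 31: n ≡ 682 (mod 47).
Smallest nonnegative: n = 682 mod 47 = 24.

24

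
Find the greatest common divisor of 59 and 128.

1

gcd(128, 59) = 1  (128 = 2·59 + 10, 59 = 5·10 + 9, 10 = 1·9 + 1, 9 = 9·1).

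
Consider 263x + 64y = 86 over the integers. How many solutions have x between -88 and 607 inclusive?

gcd(263, 64) = 1.
By Bézout, 263*(-9) + 64*(37) = 1.
Particular solution: (58, -237).
General solution: x = 58 + 64t, y = -237 - 263t for integer t.
-88 ≤ 58 + 64t ≤ 607 gives t ∈ [-2, 8], which is 11 values.

11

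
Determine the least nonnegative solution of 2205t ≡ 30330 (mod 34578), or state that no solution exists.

2366

gcd(34578, 2205) = 9.
9 divides 30330, so solutions exist.
By Bézout, 2205*(345) + 34578*(-22) = 9.
So 2205*(345) ≡ 9 (mod 34578); multiply by 3370: t ≡ 1162650 (mod 3842).
Smallest nonnegative: t = 1162650 mod 3842 = 2366.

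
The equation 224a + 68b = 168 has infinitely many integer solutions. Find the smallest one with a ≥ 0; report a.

gcd(224, 68):
  224 = 3·68 + 20
  68 = 3·20 + 8
  20 = 2·8 + 4
  8 = 2·4
so gcd(224, 68) = 4.
4 divides 168, so solutions exist.
Back-substitute for Bézout coefficients:
  4 = 20 - 2·8
  ... = 224·(7) + 68·(-23)
Scale by 168/4 = 42: (a₀, b₀) = (294, -966).
General solution: a = 294 + 17t, b = -966 - 56t for integer t.
a ≥ 0: smallest is 294 mod 17 = 5 (at t = -17), with b = -14.

5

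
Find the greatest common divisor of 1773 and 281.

gcd(1773, 281):
  1773 = 6*281 + 87
  281 = 3*87 + 20
  87 = 4*20 + 7
  20 = 2*7 + 6
  7 = 1*6 + 1
  6 = 6*1
so gcd(1773, 281) = 1.

1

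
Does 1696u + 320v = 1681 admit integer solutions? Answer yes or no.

no

gcd(1696, 320):
  1696 = 5*320 + 96
  320 = 3*96 + 32
  96 = 3*32
so gcd(1696, 320) = 32.
32 does not divide 1681 (remainder 17), so no integer solutions.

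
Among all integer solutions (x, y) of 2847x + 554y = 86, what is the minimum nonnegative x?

440

gcd(2847, 554):
  2847 = 5×554 + 77
  554 = 7×77 + 15
  77 = 5×15 + 2
  15 = 7×2 + 1
  2 = 2×1
so gcd(2847, 554) = 1.
1 divides 86, so solutions exist.
Back-substitute for Bézout coefficients:
  1 = 15 - 7×2
  ... = 2847×(-259) + 554×(1331)
Scale by 86/1 = 86: (x₀, y₀) = (-22274, 114466).
General solution: x = -22274 + 554t, y = 114466 - 2847t for integer t.
x ≥ 0: smallest is -22274 mod 554 = 440 (at t = 41), with y = -2261.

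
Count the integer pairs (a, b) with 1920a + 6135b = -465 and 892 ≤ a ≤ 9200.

20

gcd(6135, 1920) = 15  (6135 = 3×1920 + 375, 1920 = 5×375 + 45, 375 = 8×45 + 15, 45 = 3×15).
Back-substituting, 1920×(-131) + 6135×(41) = 15.
Scale by -31: particular solution (4061, -1271); reduce a mod 409: (380, -119).
General solution: a = 380 + 409t, b = -119 - 128t for integer t.
892 ≤ 380 + 409t ≤ 9200 gives t ∈ [2, 21], which is 20 values.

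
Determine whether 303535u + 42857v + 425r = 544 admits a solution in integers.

gcd(303535, 42857):
  303535 = 7×42857 + 3536
  42857 = 12×3536 + 425
  3536 = 8×425 + 136
  425 = 3×136 + 17
  136 = 8×17
so gcd(303535, 42857) = 17.
gcd(17, 425) = 17.
17 divides 544, so integer solutions exist.

yes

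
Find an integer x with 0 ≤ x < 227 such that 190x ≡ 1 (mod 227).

92

gcd(227, 190) = 1.
By Bézout, 190×(92) + 227×(-77) = 1.
So 190×92 ≡ 1 (mod 227), and 92 mod 227 = 92.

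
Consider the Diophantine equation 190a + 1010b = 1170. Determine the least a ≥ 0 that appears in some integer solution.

54

gcd(1010, 190) = 10.
10 divides 1170, so solutions exist.
By Bézout, 190×(16) + 1010×(-3) = 10.
Scale by 1170/10 = 117: (a₀, b₀) = (1872, -351).
General solution: a = 1872 + 101t, b = -351 - 19t for integer t.
a ≥ 0: smallest is 1872 mod 101 = 54 (at t = -18), with b = -9.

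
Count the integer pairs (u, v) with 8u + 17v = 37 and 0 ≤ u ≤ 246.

gcd(17, 8):
  17 = 2*8 + 1
  8 = 8*1
so gcd(17, 8) = 1.
Back-substitute for Bézout coefficients:
  1 = 17 - 2*8
  ... = 8*(-2) + 17*(1)
Scale by 37: particular solution (-74, 37); reduce u mod 17: (11, -3).
General solution: u = 11 + 17t, v = -3 - 8t for integer t.
0 ≤ 11 + 17t ≤ 246 gives t ∈ [0, 13], which is 14 values.

14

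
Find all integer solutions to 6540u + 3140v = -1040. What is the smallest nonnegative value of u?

gcd(6540, 3140) = 20.
20 divides -1040, so solutions exist.
By Bézout, 6540·(-12) + 3140·(25) = 20.
Scale by -1040/20 = -52: (u₀, v₀) = (624, -1300).
General solution: u = 624 + 157t, v = -1300 - 327t for integer t.
u ≥ 0: smallest is 624 mod 157 = 153 (at t = -3), with v = -319.

153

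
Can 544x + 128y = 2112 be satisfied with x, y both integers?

yes

gcd(544, 128) = 32  (544 = 4·128 + 32, 128 = 4·32).
32 divides 2112, so integer solutions exist.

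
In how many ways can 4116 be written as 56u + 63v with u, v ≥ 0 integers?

gcd(63, 56) = 7.
By Bézout, 56*(-1) + 63*(1) = 7.
One solution: (6, 60).
General: u = 6 + 9t, v = 60 - 8t.
u ≥ 0 ⇒ t ≥ 0; v ≥ 0 ⇒ t ≤ 7. So t ∈ [0, 7]: 8 solutions.

8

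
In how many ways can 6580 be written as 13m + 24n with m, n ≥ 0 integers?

21

gcd(24, 13) = 1.
By Bézout, 13·(-11) + 24·(6) = 1.
One solution: (4, 272).
General: m = 4 + 24t, n = 272 - 13t.
m ≥ 0 ⇒ t ≥ 0; n ≥ 0 ⇒ t ≤ 20. So t ∈ [0, 20]: 21 solutions.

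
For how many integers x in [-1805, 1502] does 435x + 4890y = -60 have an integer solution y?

10

gcd(4890, 435) = 15  (4890 = 11·435 + 105, 435 = 4·105 + 15, 105 = 7·15).
Back-substituting, 435·(45) + 4890·(-4) = 15.
Scale by -4: particular solution (-180, 16); reduce x mod 326: (146, -13).
General solution: x = 146 + 326t, y = -13 - 29t for integer t.
-1805 ≤ 146 + 326t ≤ 1502 gives t ∈ [-5, 4], which is 10 values.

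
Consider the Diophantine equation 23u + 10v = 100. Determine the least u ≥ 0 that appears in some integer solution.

0

gcd(23, 10) = 1.
1 divides 100, so solutions exist.
By Bézout, 23·(-3) + 10·(7) = 1.
Scale by 100/1 = 100: (u₀, v₀) = (-300, 700).
General solution: u = -300 + 10t, v = 700 - 23t for integer t.
u ≥ 0: smallest is -300 mod 10 = 0 (at t = 30), with v = 10.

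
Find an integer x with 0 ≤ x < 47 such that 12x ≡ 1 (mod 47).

4

gcd(47, 12) = 1.
By Bézout, 12×(4) + 47×(-1) = 1.
So 12×4 ≡ 1 (mod 47), and 4 mod 47 = 4.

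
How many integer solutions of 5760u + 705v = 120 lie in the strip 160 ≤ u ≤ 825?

14

gcd(5760, 705) = 15.
By Bézout, 5760·(6) + 705·(-49) = 15.
Particular solution: (1, -8).
General solution: u = 1 + 47t, v = -8 - 384t for integer t.
160 ≤ 1 + 47t ≤ 825 gives t ∈ [4, 17], which is 14 values.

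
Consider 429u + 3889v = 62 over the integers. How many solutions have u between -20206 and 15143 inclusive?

gcd(3889, 429) = 1  (3889 = 9*429 + 28, 429 = 15*28 + 9, 28 = 3*9 + 1, 9 = 9*1).
Back-substituting, 429*(-417) + 3889*(46) = 1.
Scale by 62: particular solution (-25854, 2852); reduce u mod 3889: (1369, -151).
General solution: u = 1369 + 3889t, v = -151 - 429t for integer t.
-20206 ≤ 1369 + 3889t ≤ 15143 gives t ∈ [-5, 3], which is 9 values.

9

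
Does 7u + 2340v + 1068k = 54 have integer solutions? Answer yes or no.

gcd(2340, 7) = 1.
gcd(1, 1068) = 1.
1 divides 54, so integer solutions exist.

yes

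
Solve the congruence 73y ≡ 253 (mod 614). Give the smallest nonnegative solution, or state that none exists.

gcd(614, 73) = 1.
1 divides 253, so solutions exist.
By Bézout, 73·(143) + 614·(-17) = 1.
So 73·(143) ≡ 1 (mod 614); multiply by 253: y ≡ 36179 (mod 614).
Smallest nonnegative: y = 36179 mod 614 = 567.

567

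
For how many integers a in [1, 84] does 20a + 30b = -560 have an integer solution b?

gcd(30, 20):
  30 = 1×20 + 10
  20 = 2×10
so gcd(30, 20) = 10.
Back-substitute for Bézout coefficients:
  10 = 30 - 1×20
  ... = 20×(-1) + 30×(1)
Scale by -56: particular solution (56, -56); reduce a mod 3: (2, -20).
General solution: a = 2 + 3t, b = -20 - 2t for integer t.
1 ≤ 2 + 3t ≤ 84 gives t ∈ [0, 27], which is 28 values.

28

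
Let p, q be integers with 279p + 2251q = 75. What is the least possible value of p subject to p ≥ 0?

1864

gcd(2251, 279) = 1  (2251 = 8*279 + 19, 279 = 14*19 + 13, 19 = 1*13 + 6, 13 = 2*6 + 1, 6 = 6*1).
1 divides 75, so solutions exist.
Back-substituting, 279*(355) + 2251*(-44) = 1.
Scale by 75/1 = 75: (p₀, q₀) = (26625, -3300).
General solution: p = 26625 + 2251t, q = -3300 - 279t for integer t.
p ≥ 0: smallest is 26625 mod 2251 = 1864 (at t = -11), with q = -231.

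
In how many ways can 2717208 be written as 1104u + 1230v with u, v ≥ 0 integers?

12

gcd(1230, 1104) = 6.
By Bézout, 1104*(39) + 1230*(-35) = 6.
One solution: (77, 2140).
General: u = 77 + 205t, v = 2140 - 184t.
u ≥ 0 ⇒ t ≥ 0; v ≥ 0 ⇒ t ≤ 11. So t ∈ [0, 11]: 12 solutions.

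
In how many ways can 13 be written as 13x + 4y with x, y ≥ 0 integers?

gcd(13, 4) = 1.
By Bézout, 13*(1) + 4*(-3) = 1.
One solution: (1, 0).
General: x = 1 + 4t, y = 0 - 13t.
x ≥ 0 ⇒ t ≥ 0; y ≥ 0 ⇒ t ≤ 0. So t ∈ [0, 0]: 1 solution.

1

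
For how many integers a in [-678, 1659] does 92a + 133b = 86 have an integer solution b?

gcd(133, 92) = 1.
By Bézout, 92*(-13) + 133*(9) = 1.
Particular solution: (79, -54).
General solution: a = 79 + 133t, b = -54 - 92t for integer t.
-678 ≤ 79 + 133t ≤ 1659 gives t ∈ [-5, 11], which is 17 values.

17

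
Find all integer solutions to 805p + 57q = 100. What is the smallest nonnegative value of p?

gcd(805, 57) = 1  (805 = 14·57 + 7, 57 = 8·7 + 1, 7 = 7·1).
1 divides 100, so solutions exist.
Back-substituting, 805·(-8) + 57·(113) = 1.
Scale by 100/1 = 100: (p₀, q₀) = (-800, 11300).
General solution: p = -800 + 57t, q = 11300 - 805t for integer t.
p ≥ 0: smallest is -800 mod 57 = 55 (at t = 15), with q = -775.

55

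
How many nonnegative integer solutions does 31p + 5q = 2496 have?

gcd(31, 5) = 1.
By Bézout, 31×(1) + 5×(-6) = 1.
One solution: (1, 493).
General: p = 1 + 5t, q = 493 - 31t.
p ≥ 0 ⇒ t ≥ 0; q ≥ 0 ⇒ t ≤ 15. So t ∈ [0, 15]: 16 solutions.

16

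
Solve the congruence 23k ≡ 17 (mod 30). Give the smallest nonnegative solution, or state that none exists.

19

gcd(30, 23):
  30 = 1×23 + 7
  23 = 3×7 + 2
  7 = 3×2 + 1
  2 = 2×1
so gcd(30, 23) = 1.
1 divides 17, so solutions exist.
Back-substitute for Bézout coefficients:
  1 = 7 - 3×2
  ... = 23×(-13) + 30×(10)
So 23×(-13) ≡ 1 (mod 30); multiply by 17: k ≡ -221 (mod 30).
Smallest nonnegative: k = -221 mod 30 = 19.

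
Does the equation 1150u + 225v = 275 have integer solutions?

yes

gcd(1150, 225) = 25  (1150 = 5×225 + 25, 225 = 9×25).
25 divides 275, so integer solutions exist.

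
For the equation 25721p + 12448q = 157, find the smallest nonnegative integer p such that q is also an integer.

6277

gcd(25721, 12448):
  25721 = 2*12448 + 825
  12448 = 15*825 + 73
  825 = 11*73 + 22
  73 = 3*22 + 7
  22 = 3*7 + 1
  7 = 7*1
so gcd(25721, 12448) = 1.
1 divides 157, so solutions exist.
Back-substitute for Bézout coefficients:
  1 = 22 - 3*7
  ... = 25721*(1705) + 12448*(-3523)
Scale by 157/1 = 157: (p₀, q₀) = (267685, -553111).
General solution: p = 267685 + 12448t, q = -553111 - 25721t for integer t.
p ≥ 0: smallest is 267685 mod 12448 = 6277 (at t = -21), with q = -12970.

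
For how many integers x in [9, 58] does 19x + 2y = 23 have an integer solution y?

25

gcd(19, 2) = 1  (19 = 9·2 + 1, 2 = 2·1).
Back-substituting, 19·(1) + 2·(-9) = 1.
Scale by 23: particular solution (23, -207); reduce x mod 2: (1, 2).
General solution: x = 1 + 2t, y = 2 - 19t for integer t.
9 ≤ 1 + 2t ≤ 58 gives t ∈ [4, 28], which is 25 values.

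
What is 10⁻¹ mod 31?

gcd(31, 10):
  31 = 3×10 + 1
  10 = 10×1
so gcd(31, 10) = 1.
Back-substitute for Bézout coefficients:
  1 = 31 - 3×10
  ... = 10×(-3) + 31×(1)
So 10×-3 ≡ 1 (mod 31), and -3 mod 31 = 28.

28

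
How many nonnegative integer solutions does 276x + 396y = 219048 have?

24

gcd(396, 276):
  396 = 1×276 + 120
  276 = 2×120 + 36
  120 = 3×36 + 12
  36 = 3×12
so gcd(396, 276) = 12.
Back-substitute for Bézout coefficients:
  12 = 120 - 3×36
  ... = 276×(-10) + 396×(7)
Scale by 18254: one solution is (-182540, 127778). Reduce x mod 33: (16, 542).
General: x = 16 + 33t, y = 542 - 23t.
x ≥ 0 ⇒ t ≥ 0; y ≥ 0 ⇒ t ≤ 23. So t ∈ [0, 23]: 24 solutions.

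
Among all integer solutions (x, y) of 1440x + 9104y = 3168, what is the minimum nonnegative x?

116

gcd(9104, 1440):
  9104 = 6×1440 + 464
  1440 = 3×464 + 48
  464 = 9×48 + 32
  48 = 1×32 + 16
  32 = 2×16
so gcd(9104, 1440) = 16.
16 divides 3168, so solutions exist.
Back-substitute for Bézout coefficients:
  16 = 48 - 1×32
  ... = 1440×(196) + 9104×(-31)
Scale by 3168/16 = 198: (x₀, y₀) = (38808, -6138).
General solution: x = 38808 + 569t, y = -6138 - 90t for integer t.
x ≥ 0: smallest is 38808 mod 569 = 116 (at t = -68), with y = -18.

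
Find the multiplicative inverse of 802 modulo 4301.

3695

gcd(4301, 802) = 1.
By Bézout, 802×(-606) + 4301×(113) = 1.
So 802×-606 ≡ 1 (mod 4301), and -606 mod 4301 = 3695.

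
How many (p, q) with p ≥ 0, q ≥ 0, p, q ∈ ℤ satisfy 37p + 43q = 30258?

gcd(43, 37) = 1.
By Bézout, 37·(7) + 43·(-6) = 1.
One solution: (31, 677).
General: p = 31 + 43t, q = 677 - 37t.
p ≥ 0 ⇒ t ≥ 0; q ≥ 0 ⇒ t ≤ 18. So t ∈ [0, 18]: 19 solutions.

19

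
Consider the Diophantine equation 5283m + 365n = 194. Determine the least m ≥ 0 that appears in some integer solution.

18

gcd(5283, 365) = 1.
1 divides 194, so solutions exist.
By Bézout, 5283×(-173) + 365×(2504) = 1.
Scale by 194/1 = 194: (m₀, n₀) = (-33562, 485776).
General solution: m = -33562 + 365t, n = 485776 - 5283t for integer t.
m ≥ 0: smallest is -33562 mod 365 = 18 (at t = 92), with n = -260.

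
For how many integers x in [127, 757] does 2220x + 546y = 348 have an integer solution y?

7

gcd(2220, 546) = 6  (2220 = 4*546 + 36, 546 = 15*36 + 6, 36 = 6*6).
Back-substituting, 2220*(-15) + 546*(61) = 6.
Scale by 58: particular solution (-870, 3538); reduce x mod 91: (40, -162).
General solution: x = 40 + 91t, y = -162 - 370t for integer t.
127 ≤ 40 + 91t ≤ 757 gives t ∈ [1, 7], which is 7 values.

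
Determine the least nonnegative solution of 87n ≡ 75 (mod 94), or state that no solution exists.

43

gcd(94, 87) = 1  (94 = 1*87 + 7, 87 = 12*7 + 3, 7 = 2*3 + 1, 3 = 3*1).
1 divides 75, so solutions exist.
Back-substituting, 87*(-27) + 94*(25) = 1.
So 87*(-27) ≡ 1 (mod 94); multiply by 75: n ≡ -2025 (mod 94).
Smallest nonnegative: n = -2025 mod 94 = 43.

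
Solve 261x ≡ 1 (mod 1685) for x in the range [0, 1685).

gcd(1685, 261):
  1685 = 6×261 + 119
  261 = 2×119 + 23
  119 = 5×23 + 4
  23 = 5×4 + 3
  4 = 1×3 + 1
  3 = 3×1
so gcd(1685, 261) = 1.
Back-substitute for Bézout coefficients:
  1 = 4 - 1×3
  ... = 261×(-439) + 1685×(68)
So 261×-439 ≡ 1 (mod 1685), and -439 mod 1685 = 1246.

1246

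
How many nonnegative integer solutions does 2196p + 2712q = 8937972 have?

gcd(2712, 2196):
  2712 = 1×2196 + 516
  2196 = 4×516 + 132
  516 = 3×132 + 120
  132 = 1×120 + 12
  120 = 10×12
so gcd(2712, 2196) = 12.
Back-substitute for Bézout coefficients:
  12 = 132 - 1×120
  ... = 2196×(21) + 2712×(-17)
Scale by 744831: one solution is (15641451, -12662127). Reduce p mod 226: (217, 3120).
General: p = 217 + 226t, q = 3120 - 183t.
p ≥ 0 ⇒ t ≥ 0; q ≥ 0 ⇒ t ≤ 17. So t ∈ [0, 17]: 18 solutions.

18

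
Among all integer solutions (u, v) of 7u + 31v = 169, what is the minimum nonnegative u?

gcd(31, 7):
  31 = 4×7 + 3
  7 = 2×3 + 1
  3 = 3×1
so gcd(31, 7) = 1.
1 divides 169, so solutions exist.
Back-substitute for Bézout coefficients:
  1 = 7 - 2×3
  ... = 7×(9) + 31×(-2)
Scale by 169/1 = 169: (u₀, v₀) = (1521, -338).
General solution: u = 1521 + 31t, v = -338 - 7t for integer t.
u ≥ 0: smallest is 1521 mod 31 = 2 (at t = -49), with v = 5.

2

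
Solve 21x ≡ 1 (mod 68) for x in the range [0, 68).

13

gcd(68, 21) = 1  (68 = 3×21 + 5, 21 = 4×5 + 1, 5 = 5×1).
Back-substituting, 21×(13) + 68×(-4) = 1.
So 21×13 ≡ 1 (mod 68), and 13 mod 68 = 13.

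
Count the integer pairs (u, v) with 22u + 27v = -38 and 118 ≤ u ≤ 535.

16

gcd(27, 22) = 1.
By Bézout, 22*(-11) + 27*(9) = 1.
Particular solution: (13, -12).
General solution: u = 13 + 27t, v = -12 - 22t for integer t.
118 ≤ 13 + 27t ≤ 535 gives t ∈ [4, 19], which is 16 values.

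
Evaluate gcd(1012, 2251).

gcd(2251, 1012) = 1  (2251 = 2·1012 + 227, 1012 = 4·227 + 104, 227 = 2·104 + 19, 104 = 5·19 + 9, 19 = 2·9 + 1, 9 = 9·1).

1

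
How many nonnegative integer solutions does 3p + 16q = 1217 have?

25

gcd(16, 3) = 1  (16 = 5·3 + 1, 3 = 3·1).
Back-substituting, 3·(-5) + 16·(1) = 1.
Scale by 1217: one solution is (-6085, 1217). Reduce p mod 16: (11, 74).
General: p = 11 + 16t, q = 74 - 3t.
p ≥ 0 ⇒ t ≥ 0; q ≥ 0 ⇒ t ≤ 24. So t ∈ [0, 24]: 25 solutions.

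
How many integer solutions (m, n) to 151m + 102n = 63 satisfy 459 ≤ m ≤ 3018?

25

gcd(151, 102):
  151 = 1*102 + 49
  102 = 2*49 + 4
  49 = 12*4 + 1
  4 = 4*1
so gcd(151, 102) = 1.
Back-substitute for Bézout coefficients:
  1 = 49 - 12*4
  ... = 151*(25) + 102*(-37)
Scale by 63: particular solution (1575, -2331); reduce m mod 102: (45, -66).
General solution: m = 45 + 102t, n = -66 - 151t for integer t.
459 ≤ 45 + 102t ≤ 3018 gives t ∈ [5, 29], which is 25 values.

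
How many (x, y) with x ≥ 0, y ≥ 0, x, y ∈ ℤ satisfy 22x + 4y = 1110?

gcd(22, 4) = 2.
By Bézout, 22*(1) + 4*(-5) = 2.
One solution: (1, 272).
General: x = 1 + 2t, y = 272 - 11t.
x ≥ 0 ⇒ t ≥ 0; y ≥ 0 ⇒ t ≤ 24. So t ∈ [0, 24]: 25 solutions.

25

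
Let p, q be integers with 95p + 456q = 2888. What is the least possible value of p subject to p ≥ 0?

16

gcd(456, 95):
  456 = 4·95 + 76
  95 = 1·76 + 19
  76 = 4·19
so gcd(456, 95) = 19.
19 divides 2888, so solutions exist.
Back-substitute for Bézout coefficients:
  19 = 95 - 1·76
  ... = 95·(5) + 456·(-1)
Scale by 2888/19 = 152: (p₀, q₀) = (760, -152).
General solution: p = 760 + 24t, q = -152 - 5t for integer t.
p ≥ 0: smallest is 760 mod 24 = 16 (at t = -31), with q = 3.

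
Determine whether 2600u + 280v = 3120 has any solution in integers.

gcd(2600, 280) = 40.
40 divides 3120, so integer solutions exist.

yes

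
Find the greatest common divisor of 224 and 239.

gcd(239, 224):
  239 = 1*224 + 15
  224 = 14*15 + 14
  15 = 1*14 + 1
  14 = 14*1
so gcd(239, 224) = 1.

1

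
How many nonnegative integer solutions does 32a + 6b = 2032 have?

21

gcd(32, 6) = 2  (32 = 5*6 + 2, 6 = 3*2).
Back-substituting, 32*(1) + 6*(-5) = 2.
Scale by 1016: one solution is (1016, -5080). Reduce a mod 3: (2, 328).
General: a = 2 + 3t, b = 328 - 16t.
a ≥ 0 ⇒ t ≥ 0; b ≥ 0 ⇒ t ≤ 20. So t ∈ [0, 20]: 21 solutions.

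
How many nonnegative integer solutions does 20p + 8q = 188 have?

gcd(20, 8):
  20 = 2*8 + 4
  8 = 2*4
so gcd(20, 8) = 4.
Back-substitute for Bézout coefficients:
  4 = 20 - 2*8
  ... = 20*(1) + 8*(-2)
Scale by 47: one solution is (47, -94). Reduce p mod 2: (1, 21).
General: p = 1 + 2t, q = 21 - 5t.
p ≥ 0 ⇒ t ≥ 0; q ≥ 0 ⇒ t ≤ 4. So t ∈ [0, 4]: 5 solutions.

5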